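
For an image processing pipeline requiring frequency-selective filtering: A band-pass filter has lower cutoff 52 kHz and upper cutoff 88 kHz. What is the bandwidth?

Bandwidth = f_high - f_low
= 88 kHz - 52 kHz = 36 kHz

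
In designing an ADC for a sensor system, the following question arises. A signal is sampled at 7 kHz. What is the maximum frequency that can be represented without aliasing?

The maximum frequency that can be represented without aliasing
is the Nyquist frequency: f_max = f_s / 2 = 7 kHz / 2 = 7/2 kHz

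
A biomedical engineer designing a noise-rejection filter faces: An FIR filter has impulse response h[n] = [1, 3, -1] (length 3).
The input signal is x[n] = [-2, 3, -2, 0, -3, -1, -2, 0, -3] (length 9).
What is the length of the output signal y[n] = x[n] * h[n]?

For linear convolution, the output length is:
len(y) = len(x) + len(h) - 1 = 9 + 3 - 1 = 11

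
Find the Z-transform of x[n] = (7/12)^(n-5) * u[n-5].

Time-shifting property: if X(z) = Z{x[n]}, then Z{x[n-d]} = z^(-d) * X(z)
X(z) = z/(z - 7/12) for x[n] = (7/12)^n * u[n]
Z{x[n-5]} = z^(-5) * z/(z - 7/12) = z^(-4)/(z - 7/12)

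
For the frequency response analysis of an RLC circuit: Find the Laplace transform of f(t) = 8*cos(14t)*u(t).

Standard pair: cos(wt)*u(t) <-> s/(s^2+w^2)
With w = 14: L{8*cos(14t)*u(t)} = 8s/(s^2+196)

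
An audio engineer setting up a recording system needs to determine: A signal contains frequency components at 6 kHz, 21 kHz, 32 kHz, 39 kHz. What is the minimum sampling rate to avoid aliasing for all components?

The highest frequency component is f_max = 39 kHz.
Nyquist rate = 2 * f_max = 2 * 39 kHz = 78 kHz.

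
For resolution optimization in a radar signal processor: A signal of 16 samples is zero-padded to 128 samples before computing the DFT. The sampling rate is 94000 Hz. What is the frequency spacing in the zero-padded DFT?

Original DFT: N = 16, resolution = f_s/N = 94000/16 = 5875 Hz
Zero-padded DFT: N = 128, resolution = f_s/N = 94000/128 = 5875/8 Hz
Zero-padding interpolates the spectrum (finer frequency grid)
but does NOT improve the true spectral resolution (ability to resolve close frequencies).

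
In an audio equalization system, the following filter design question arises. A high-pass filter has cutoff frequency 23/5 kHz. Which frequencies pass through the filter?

A high-pass filter passes all frequencies above the cutoff frequency 23/5 kHz and attenuates lower frequencies.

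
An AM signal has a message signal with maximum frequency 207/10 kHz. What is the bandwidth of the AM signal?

In AM (double-sideband), the bandwidth is twice the message frequency.
BW = 2 * f_m = 2 * 207/10 kHz = 207/5 kHz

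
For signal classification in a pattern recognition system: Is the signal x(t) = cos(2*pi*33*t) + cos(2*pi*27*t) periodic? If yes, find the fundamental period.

f1 = 33 Hz, f2 = 27 Hz
Period T1 = 1/33, T2 = 1/27
Ratio T1/T2 = 27/33, which is rational.
The signal is periodic with fundamental period T = 1/GCD(33,27) = 1/3 s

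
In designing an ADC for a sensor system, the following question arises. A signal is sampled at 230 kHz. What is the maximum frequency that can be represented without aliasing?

The maximum frequency that can be represented without aliasing
is the Nyquist frequency: f_max = f_s / 2 = 230 kHz / 2 = 115 kHz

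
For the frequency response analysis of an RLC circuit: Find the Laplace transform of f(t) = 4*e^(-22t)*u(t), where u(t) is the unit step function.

Standard Laplace transform pair:
e^(-at)*u(t) <-> 1/(s+a)
With a = 22: L{4*e^(-22t)*u(t)} = 4/(s+22), ROC: Re(s) > -22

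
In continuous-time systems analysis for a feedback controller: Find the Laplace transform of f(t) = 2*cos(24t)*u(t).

Standard pair: cos(wt)*u(t) <-> s/(s^2+w^2)
With w = 24: L{2*cos(24t)*u(t)} = 2s/(s^2+576)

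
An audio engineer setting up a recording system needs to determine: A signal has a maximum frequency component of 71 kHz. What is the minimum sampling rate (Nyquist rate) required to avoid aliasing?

By the Nyquist-Shannon sampling theorem,
the minimum sampling rate (Nyquist rate) must be at least 2 * f_max.
Nyquist rate = 2 * 71 kHz = 142 kHz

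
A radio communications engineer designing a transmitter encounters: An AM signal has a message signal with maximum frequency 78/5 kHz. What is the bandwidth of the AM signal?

In AM (double-sideband), the bandwidth is twice the message frequency.
BW = 2 * f_m = 2 * 78/5 kHz = 156/5 kHz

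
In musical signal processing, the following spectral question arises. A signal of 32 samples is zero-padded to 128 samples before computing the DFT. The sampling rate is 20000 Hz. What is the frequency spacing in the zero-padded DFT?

Original DFT: N = 32, resolution = f_s/N = 20000/32 = 625 Hz
Zero-padded DFT: N = 128, resolution = f_s/N = 20000/128 = 625/4 Hz
Zero-padding interpolates the spectrum (finer frequency grid)
but does NOT improve the true spectral resolution (ability to resolve close frequencies).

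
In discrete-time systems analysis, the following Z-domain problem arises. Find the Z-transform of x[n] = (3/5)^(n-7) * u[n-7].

Time-shifting property: if X(z) = Z{x[n]}, then Z{x[n-d]} = z^(-d) * X(z)
X(z) = z/(z - 3/5) for x[n] = (3/5)^n * u[n]
Z{x[n-7]} = z^(-7) * z/(z - 3/5) = z^(-6)/(z - 3/5)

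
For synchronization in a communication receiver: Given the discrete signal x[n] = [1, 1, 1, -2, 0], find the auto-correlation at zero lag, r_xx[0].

The auto-correlation at zero lag r_xx[0] equals the signal energy.
r_xx[0] = sum of x[n]^2 = 1^2 + 1^2 + 1^2 + (-2)^2 + 0^2
= 1 + 1 + 1 + 4 + 0 = 7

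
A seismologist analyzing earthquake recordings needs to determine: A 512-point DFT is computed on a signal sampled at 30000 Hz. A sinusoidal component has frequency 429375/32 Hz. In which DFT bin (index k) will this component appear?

DFT frequency resolution = f_s/N = 30000/512 = 1875/32 Hz
Bin index k = f_signal / resolution = 429375/32 / 1875/32 = 229
The signal frequency 429375/32 Hz falls in DFT bin k = 229.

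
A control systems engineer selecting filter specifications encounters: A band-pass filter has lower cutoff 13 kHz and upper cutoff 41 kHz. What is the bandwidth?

Bandwidth = f_high - f_low
= 41 kHz - 13 kHz = 28 kHz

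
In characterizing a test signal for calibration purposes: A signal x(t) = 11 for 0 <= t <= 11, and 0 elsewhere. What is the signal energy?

Energy = integral of |x(t)|^2 dt over the signal duration
= 11^2 * 11 = 121 * 11 = 1331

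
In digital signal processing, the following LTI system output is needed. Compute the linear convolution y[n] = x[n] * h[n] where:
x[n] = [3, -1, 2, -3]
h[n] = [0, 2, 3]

y[n] = sum_k x[k]*h[n-k]. Output length = len(x) + len(h) - 1 = 4 + 3 - 1 = 6.
y[0] = 3*0 = 0
y[1] = -1*0 + 3*2 = 6
y[2] = 2*0 + -1*2 + 3*3 = 7
y[3] = -3*0 + 2*2 + -1*3 = 1
y[4] = -3*2 + 2*3 = 0
y[5] = -3*3 = -9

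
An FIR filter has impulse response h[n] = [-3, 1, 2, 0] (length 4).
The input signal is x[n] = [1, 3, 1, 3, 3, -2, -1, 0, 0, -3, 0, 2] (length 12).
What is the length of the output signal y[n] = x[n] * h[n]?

For linear convolution, the output length is:
len(y) = len(x) + len(h) - 1 = 12 + 4 - 1 = 15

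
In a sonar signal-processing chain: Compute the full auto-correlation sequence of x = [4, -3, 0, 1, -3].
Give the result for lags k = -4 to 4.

r_xx[k] = sum_m x[m]*x[m+k], indexed from 0, for k = -4 to 4:
  r_xx[-4] = x[4]*x[0] = -12
  r_xx[-3] = x[3]*x[0] + x[4]*x[1] = 13
  r_xx[-2] = x[2]*x[0] + x[3]*x[1] + x[4]*x[2] = -3
  r_xx[-1] = x[1]*x[0] + x[2]*x[1] + x[3]*x[2] + x[4]*x[3] = -15
  r_xx[0] = x[0]*x[0] + x[1]*x[1] + x[2]*x[2] + x[3]*x[3] + x[4]*x[4] = 35
  r_xx[1] = x[0]*x[1] + x[1]*x[2] + x[2]*x[3] + x[3]*x[4] = -15
  r_xx[2] = x[0]*x[2] + x[1]*x[3] + x[2]*x[4] = -3
  r_xx[3] = x[0]*x[3] + x[1]*x[4] = 13
  r_xx[4] = x[0]*x[4] = -12
r_xx = [-12, 13, -3, -15, 35, -15, -3, 13, -12]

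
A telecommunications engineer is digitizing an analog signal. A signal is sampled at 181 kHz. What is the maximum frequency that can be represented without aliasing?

The maximum frequency that can be represented without aliasing
is the Nyquist frequency: f_max = f_s / 2 = 181 kHz / 2 = 181/2 kHz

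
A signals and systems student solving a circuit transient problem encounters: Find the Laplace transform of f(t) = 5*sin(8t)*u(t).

Standard pair: sin(wt)*u(t) <-> w/(s^2+w^2)
With w = 8: L{5*sin(8t)*u(t)} = 40/(s^2+64)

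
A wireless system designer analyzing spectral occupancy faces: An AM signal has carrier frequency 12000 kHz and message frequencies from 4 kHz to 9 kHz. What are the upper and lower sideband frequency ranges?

Upper sideband (USB) = fc + [fm_low, fm_high] = 12000 + [4, 9] = [12004, 12009] kHz
Lower sideband (LSB) = fc - [fm_high, fm_low] = 12000 - [9, 4] = [11991, 11996] kHz
Total occupied spectrum: 11991 kHz to 12009 kHz (plus carrier at 12000 kHz)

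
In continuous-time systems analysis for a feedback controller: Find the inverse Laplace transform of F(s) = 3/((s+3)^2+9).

Standard pair: w/((s+a)^2+w^2) <-> e^(-at)*sin(wt)*u(t)
With a=3, w=3: f(t) = e^(-3t)*sin(3t)*u(t)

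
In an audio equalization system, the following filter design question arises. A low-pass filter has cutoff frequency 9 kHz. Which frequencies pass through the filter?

A low-pass filter passes all frequencies below the cutoff frequency 9 kHz and attenuates higher frequencies.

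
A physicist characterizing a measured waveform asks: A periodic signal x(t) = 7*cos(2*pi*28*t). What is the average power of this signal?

Average power of A*cos(wt) is A^2/2.
P = 7^2 / 2 = 49/2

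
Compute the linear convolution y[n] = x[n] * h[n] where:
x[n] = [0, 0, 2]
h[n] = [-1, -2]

y[n] = sum_k x[k]*h[n-k]. Output length = len(x) + len(h) - 1 = 3 + 2 - 1 = 4.
y[0] = 0*-1 = 0
y[1] = 0*-1 + 0*-2 = 0
y[2] = 2*-1 + 0*-2 = -2
y[3] = 2*-2 = -4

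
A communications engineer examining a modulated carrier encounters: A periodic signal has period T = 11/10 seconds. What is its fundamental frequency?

The fundamental frequency is the reciprocal of the period.
f = 1/T = 1/(11/10) = 10/11 Hz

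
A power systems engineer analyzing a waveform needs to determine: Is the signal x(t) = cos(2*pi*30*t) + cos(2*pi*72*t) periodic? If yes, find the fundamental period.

f1 = 30 Hz, f2 = 72 Hz
Period T1 = 1/30, T2 = 1/72
Ratio T1/T2 = 72/30, which is rational.
The signal is periodic with fundamental period T = 1/GCD(30,72) = 1/6 s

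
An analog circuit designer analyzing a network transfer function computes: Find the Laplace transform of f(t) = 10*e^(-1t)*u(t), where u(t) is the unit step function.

Standard Laplace transform pair:
e^(-at)*u(t) <-> 1/(s+a)
With a = 1: L{10*e^(-1t)*u(t)} = 10/(s+1), ROC: Re(s) > -1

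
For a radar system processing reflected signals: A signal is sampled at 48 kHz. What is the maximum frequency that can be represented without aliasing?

The maximum frequency that can be represented without aliasing
is the Nyquist frequency: f_max = f_s / 2 = 48 kHz / 2 = 24 kHz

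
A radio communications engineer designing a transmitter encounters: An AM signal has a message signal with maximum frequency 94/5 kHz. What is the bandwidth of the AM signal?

In AM (double-sideband), the bandwidth is twice the message frequency.
BW = 2 * f_m = 2 * 94/5 kHz = 188/5 kHz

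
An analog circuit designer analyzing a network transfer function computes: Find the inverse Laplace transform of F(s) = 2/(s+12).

Standard pair: k/(s+a) <-> k*e^(-at)*u(t)
With k=2, a=12: f(t) = 2*e^(-12t)*u(t)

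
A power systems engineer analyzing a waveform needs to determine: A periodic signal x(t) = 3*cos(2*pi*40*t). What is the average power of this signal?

Average power of A*cos(wt) is A^2/2.
P = 3^2 / 2 = 9/2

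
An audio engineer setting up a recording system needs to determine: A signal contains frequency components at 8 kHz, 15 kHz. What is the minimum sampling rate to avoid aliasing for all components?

The highest frequency component is f_max = 15 kHz.
Nyquist rate = 2 * f_max = 2 * 15 kHz = 30 kHz.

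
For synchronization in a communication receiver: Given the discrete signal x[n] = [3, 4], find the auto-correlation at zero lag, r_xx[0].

The auto-correlation at zero lag r_xx[0] equals the signal energy.
r_xx[0] = sum of x[n]^2 = 3^2 + 4^2
= 9 + 16 = 25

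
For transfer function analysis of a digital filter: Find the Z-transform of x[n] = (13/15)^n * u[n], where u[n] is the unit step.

The Z-transform of a^n * u[n] is z/(z-a) for |z| > |a|.
Here a = 13/15, so X(z) = z/(z - (13/15)) = 15z/(15z - 13)
ROC: |z| > 13/15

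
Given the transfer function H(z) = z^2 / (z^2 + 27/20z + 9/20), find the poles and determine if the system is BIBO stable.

Poles are roots of the denominator: z^2 + 27/20z + 9/20 = 0.
Quadratic formula: z = [-(27/20) +/- sqrt((27/20)^2 - 4*(9/20))] / 2
Discriminant = 729/400 - 9/5 = 9/400; sqrt = 3/20.
z = (-27/20 +/- 3/20) / 2 => z = -3/5 or z = -3/4.
|p1| = 3/5, |p2| = 3/4.
For BIBO stability, all poles must lie inside the unit circle (|p| < 1).
System is STABLE since both |p| < 1.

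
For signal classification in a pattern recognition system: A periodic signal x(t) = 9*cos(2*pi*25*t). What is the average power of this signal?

Average power of A*cos(wt) is A^2/2.
P = 9^2 / 2 = 81/2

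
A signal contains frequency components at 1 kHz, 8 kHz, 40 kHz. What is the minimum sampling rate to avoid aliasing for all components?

The highest frequency component is f_max = 40 kHz.
Nyquist rate = 2 * f_max = 2 * 40 kHz = 80 kHz.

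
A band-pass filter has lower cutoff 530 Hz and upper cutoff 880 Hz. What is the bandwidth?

Bandwidth = f_high - f_low
= 880 Hz - 530 Hz = 350 Hz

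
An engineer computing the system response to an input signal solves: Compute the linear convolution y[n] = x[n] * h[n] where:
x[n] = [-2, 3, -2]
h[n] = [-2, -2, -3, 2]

y[n] = sum_k x[k]*h[n-k]. Output length = len(x) + len(h) - 1 = 3 + 4 - 1 = 6.
y[0] = -2*-2 = 4
y[1] = 3*-2 + -2*-2 = -2
y[2] = -2*-2 + 3*-2 + -2*-3 = 4
y[3] = -2*-2 + 3*-3 + -2*2 = -9
y[4] = -2*-3 + 3*2 = 12
y[5] = -2*2 = -4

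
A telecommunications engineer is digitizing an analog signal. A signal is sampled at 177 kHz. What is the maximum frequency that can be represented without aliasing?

The maximum frequency that can be represented without aliasing
is the Nyquist frequency: f_max = f_s / 2 = 177 kHz / 2 = 177/2 kHz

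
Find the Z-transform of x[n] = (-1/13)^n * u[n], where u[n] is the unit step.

The Z-transform of a^n * u[n] is z/(z-a) for |z| > |a|.
Here a = -1/13, so X(z) = z/(z - (-1/13)) = 13z/(13z + 1)
ROC: |z| > 1/13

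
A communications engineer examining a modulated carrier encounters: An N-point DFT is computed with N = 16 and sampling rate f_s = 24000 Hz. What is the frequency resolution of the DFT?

DFT frequency resolution = f_s / N
= 24000 / 16 = 1500 Hz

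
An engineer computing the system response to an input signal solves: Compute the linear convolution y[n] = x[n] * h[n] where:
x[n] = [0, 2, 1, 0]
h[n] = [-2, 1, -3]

y[n] = sum_k x[k]*h[n-k]. Output length = len(x) + len(h) - 1 = 4 + 3 - 1 = 6.
y[0] = 0*-2 = 0
y[1] = 2*-2 + 0*1 = -4
y[2] = 1*-2 + 2*1 + 0*-3 = 0
y[3] = 0*-2 + 1*1 + 2*-3 = -5
y[4] = 0*1 + 1*-3 = -3
y[5] = 0*-3 = 0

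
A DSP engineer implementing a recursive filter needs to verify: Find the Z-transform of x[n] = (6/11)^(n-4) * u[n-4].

Time-shifting property: if X(z) = Z{x[n]}, then Z{x[n-d]} = z^(-d) * X(z)
X(z) = z/(z - 6/11) for x[n] = (6/11)^n * u[n]
Z{x[n-4]} = z^(-4) * z/(z - 6/11) = z^(-3)/(z - 6/11)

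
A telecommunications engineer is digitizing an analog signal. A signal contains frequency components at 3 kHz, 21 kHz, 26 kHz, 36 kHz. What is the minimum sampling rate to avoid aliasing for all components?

The highest frequency component is f_max = 36 kHz.
Nyquist rate = 2 * f_max = 2 * 36 kHz = 72 kHz.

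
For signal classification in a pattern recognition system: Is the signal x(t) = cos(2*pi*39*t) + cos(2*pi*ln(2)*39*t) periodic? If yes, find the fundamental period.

f1 = 39 Hz, f2 = 39*ln(2) Hz
Ratio f2/f1 = ln(2), which is irrational.
Since the frequency ratio is irrational, no common period exists.
The signal is not periodic.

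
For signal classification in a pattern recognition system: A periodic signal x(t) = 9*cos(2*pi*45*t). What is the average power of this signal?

Average power of A*cos(wt) is A^2/2.
P = 9^2 / 2 = 81/2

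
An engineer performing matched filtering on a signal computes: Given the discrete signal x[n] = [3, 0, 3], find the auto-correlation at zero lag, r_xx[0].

The auto-correlation at zero lag r_xx[0] equals the signal energy.
r_xx[0] = sum of x[n]^2 = 3^2 + 0^2 + 3^2
= 9 + 0 + 9 = 18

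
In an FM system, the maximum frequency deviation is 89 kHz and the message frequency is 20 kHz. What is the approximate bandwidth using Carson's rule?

Carson's rule: BW = 2*(delta_f + f_m)
= 2*(89 + 20) kHz = 218 kHz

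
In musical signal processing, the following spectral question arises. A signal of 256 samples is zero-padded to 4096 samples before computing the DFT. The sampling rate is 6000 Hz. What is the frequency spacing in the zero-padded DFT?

Original DFT: N = 256, resolution = f_s/N = 6000/256 = 375/16 Hz
Zero-padded DFT: N = 4096, resolution = f_s/N = 6000/4096 = 375/256 Hz
Zero-padding interpolates the spectrum (finer frequency grid)
but does NOT improve the true spectral resolution (ability to resolve close frequencies).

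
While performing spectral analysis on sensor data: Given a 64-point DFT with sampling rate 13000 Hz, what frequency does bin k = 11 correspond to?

The frequency of DFT bin k is: f_k = k * f_s / N
f_11 = 11 * 13000 / 64 = 17875/8 Hz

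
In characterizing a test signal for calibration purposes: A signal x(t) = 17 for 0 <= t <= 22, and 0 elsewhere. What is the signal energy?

Energy = integral of |x(t)|^2 dt over the signal duration
= 17^2 * 22 = 289 * 22 = 6358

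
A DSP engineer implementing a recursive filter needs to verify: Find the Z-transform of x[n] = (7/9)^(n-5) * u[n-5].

Time-shifting property: if X(z) = Z{x[n]}, then Z{x[n-d]} = z^(-d) * X(z)
X(z) = z/(z - 7/9) for x[n] = (7/9)^n * u[n]
Z{x[n-5]} = z^(-5) * z/(z - 7/9) = z^(-4)/(z - 7/9)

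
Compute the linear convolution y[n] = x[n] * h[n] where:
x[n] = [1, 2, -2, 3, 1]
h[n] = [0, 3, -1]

y[n] = sum_k x[k]*h[n-k]. Output length = len(x) + len(h) - 1 = 5 + 3 - 1 = 7.
y[0] = 1*0 = 0
y[1] = 2*0 + 1*3 = 3
y[2] = -2*0 + 2*3 + 1*-1 = 5
y[3] = 3*0 + -2*3 + 2*-1 = -8
y[4] = 1*0 + 3*3 + -2*-1 = 11
y[5] = 1*3 + 3*-1 = 0
y[6] = 1*-1 = -1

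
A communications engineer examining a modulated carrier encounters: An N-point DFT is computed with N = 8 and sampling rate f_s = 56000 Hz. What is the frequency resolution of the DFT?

DFT frequency resolution = f_s / N
= 56000 / 8 = 7000 Hz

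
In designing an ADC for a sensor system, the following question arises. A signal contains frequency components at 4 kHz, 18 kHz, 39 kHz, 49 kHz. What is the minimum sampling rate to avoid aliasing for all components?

The highest frequency component is f_max = 49 kHz.
Nyquist rate = 2 * f_max = 2 * 49 kHz = 98 kHz.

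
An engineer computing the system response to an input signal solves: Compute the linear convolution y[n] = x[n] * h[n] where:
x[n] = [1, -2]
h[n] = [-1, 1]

y[n] = sum_k x[k]*h[n-k]. Output length = len(x) + len(h) - 1 = 2 + 2 - 1 = 3.
y[0] = 1*-1 = -1
y[1] = -2*-1 + 1*1 = 3
y[2] = -2*1 = -2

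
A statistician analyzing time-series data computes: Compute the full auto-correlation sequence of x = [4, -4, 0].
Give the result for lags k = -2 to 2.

r_xx[k] = sum_m x[m]*x[m+k], indexed from 0, for k = -2 to 2:
  r_xx[-2] = x[2]*x[0] = 0
  r_xx[-1] = x[1]*x[0] + x[2]*x[1] = -16
  r_xx[0] = x[0]*x[0] + x[1]*x[1] + x[2]*x[2] = 32
  r_xx[1] = x[0]*x[1] + x[1]*x[2] = -16
  r_xx[2] = x[0]*x[2] = 0
r_xx = [0, -16, 32, -16, 0]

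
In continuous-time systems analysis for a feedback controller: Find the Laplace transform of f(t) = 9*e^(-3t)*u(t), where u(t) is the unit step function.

Standard Laplace transform pair:
e^(-at)*u(t) <-> 1/(s+a)
With a = 3: L{9*e^(-3t)*u(t)} = 9/(s+3), ROC: Re(s) > -3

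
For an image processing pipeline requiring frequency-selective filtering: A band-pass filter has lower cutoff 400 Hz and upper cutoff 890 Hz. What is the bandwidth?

Bandwidth = f_high - f_low
= 890 Hz - 400 Hz = 490 Hz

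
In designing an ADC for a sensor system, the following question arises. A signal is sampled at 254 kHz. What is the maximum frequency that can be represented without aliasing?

The maximum frequency that can be represented without aliasing
is the Nyquist frequency: f_max = f_s / 2 = 254 kHz / 2 = 127 kHz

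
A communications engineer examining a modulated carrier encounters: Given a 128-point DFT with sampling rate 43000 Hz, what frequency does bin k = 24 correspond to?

The frequency of DFT bin k is: f_k = k * f_s / N
f_24 = 24 * 43000 / 128 = 16125/2 Hz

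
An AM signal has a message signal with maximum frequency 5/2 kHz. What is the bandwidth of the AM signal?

In AM (double-sideband), the bandwidth is twice the message frequency.
BW = 2 * f_m = 2 * 5/2 kHz = 5 kHz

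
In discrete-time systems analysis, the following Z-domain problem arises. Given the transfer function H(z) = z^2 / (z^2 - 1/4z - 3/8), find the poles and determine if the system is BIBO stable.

Poles are roots of the denominator: z^2 - 1/4z - 3/8 = 0.
Quadratic formula: z = [-(-1/4) +/- sqrt((-1/4)^2 - 4*(-3/8))] / 2
Discriminant = 1/16 + 3/2 = 25/16; sqrt = 5/4.
z = (1/4 +/- 5/4) / 2 => z = 3/4 or z = -1/2.
|p1| = 1/2, |p2| = 3/4.
For BIBO stability, all poles must lie inside the unit circle (|p| < 1).
System is STABLE since both |p| < 1.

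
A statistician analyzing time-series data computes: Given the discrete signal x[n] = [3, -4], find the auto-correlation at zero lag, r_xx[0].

The auto-correlation at zero lag r_xx[0] equals the signal energy.
r_xx[0] = sum of x[n]^2 = 3^2 + (-4)^2
= 9 + 16 = 25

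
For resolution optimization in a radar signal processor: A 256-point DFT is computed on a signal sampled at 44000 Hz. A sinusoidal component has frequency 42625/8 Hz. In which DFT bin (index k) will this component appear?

DFT frequency resolution = f_s/N = 44000/256 = 1375/8 Hz
Bin index k = f_signal / resolution = 42625/8 / 1375/8 = 31
The signal frequency 42625/8 Hz falls in DFT bin k = 31.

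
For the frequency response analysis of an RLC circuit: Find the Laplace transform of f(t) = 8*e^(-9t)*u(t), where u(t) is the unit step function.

Standard Laplace transform pair:
e^(-at)*u(t) <-> 1/(s+a)
With a = 9: L{8*e^(-9t)*u(t)} = 8/(s+9), ROC: Re(s) > -9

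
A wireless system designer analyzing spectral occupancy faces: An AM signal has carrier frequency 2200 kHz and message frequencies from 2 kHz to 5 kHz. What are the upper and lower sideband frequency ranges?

Upper sideband (USB) = fc + [fm_low, fm_high] = 2200 + [2, 5] = [2202, 2205] kHz
Lower sideband (LSB) = fc - [fm_high, fm_low] = 2200 - [5, 2] = [2195, 2198] kHz
Total occupied spectrum: 2195 kHz to 2205 kHz (plus carrier at 2200 kHz)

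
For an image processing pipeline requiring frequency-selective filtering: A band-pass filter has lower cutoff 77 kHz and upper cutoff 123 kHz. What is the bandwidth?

Bandwidth = f_high - f_low
= 123 kHz - 77 kHz = 46 kHz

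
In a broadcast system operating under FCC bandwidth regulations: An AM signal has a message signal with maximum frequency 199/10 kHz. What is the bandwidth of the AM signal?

In AM (double-sideband), the bandwidth is twice the message frequency.
BW = 2 * f_m = 2 * 199/10 kHz = 199/5 kHz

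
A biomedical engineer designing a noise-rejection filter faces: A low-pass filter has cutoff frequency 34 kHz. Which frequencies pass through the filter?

A low-pass filter passes all frequencies below the cutoff frequency 34 kHz and attenuates higher frequencies.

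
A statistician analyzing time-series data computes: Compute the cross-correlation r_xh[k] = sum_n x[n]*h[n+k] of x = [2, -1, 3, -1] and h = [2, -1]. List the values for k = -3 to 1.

Both sequences indexed from 0 and zero outside their support.
Lags with overlap: k = -3 to 1.
  r_xh[-3] = x[3]*h[0] = -2
  r_xh[-2] = x[2]*h[0] + x[3]*h[1] = 7
  r_xh[-1] = x[1]*h[0] + x[2]*h[1] = -5
  r_xh[0] = x[0]*h[0] + x[1]*h[1] = 5
  r_xh[1] = x[0]*h[1] = -2
r_xh = [-2, 7, -5, 5, -2] (for k = -3, ..., 1)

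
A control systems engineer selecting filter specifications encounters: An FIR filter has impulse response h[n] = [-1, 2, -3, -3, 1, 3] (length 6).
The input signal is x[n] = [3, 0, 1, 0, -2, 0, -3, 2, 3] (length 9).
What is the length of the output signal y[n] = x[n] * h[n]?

For linear convolution, the output length is:
len(y) = len(x) + len(h) - 1 = 9 + 6 - 1 = 14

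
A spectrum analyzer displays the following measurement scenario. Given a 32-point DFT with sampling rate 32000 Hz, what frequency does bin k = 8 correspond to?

The frequency of DFT bin k is: f_k = k * f_s / N
f_8 = 8 * 32000 / 32 = 8000 Hz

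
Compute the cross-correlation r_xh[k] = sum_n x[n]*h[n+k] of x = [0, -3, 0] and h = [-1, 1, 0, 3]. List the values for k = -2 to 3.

Both sequences indexed from 0 and zero outside their support.
Lags with overlap: k = -2 to 3.
  r_xh[-2] = x[2]*h[0] = 0
  r_xh[-1] = x[1]*h[0] + x[2]*h[1] = 3
  r_xh[0] = x[0]*h[0] + x[1]*h[1] + x[2]*h[2] = -3
  r_xh[1] = x[0]*h[1] + x[1]*h[2] + x[2]*h[3] = 0
  r_xh[2] = x[0]*h[2] + x[1]*h[3] = -9
  r_xh[3] = x[0]*h[3] = 0
r_xh = [0, 3, -3, 0, -9, 0] (for k = -2, ..., 3)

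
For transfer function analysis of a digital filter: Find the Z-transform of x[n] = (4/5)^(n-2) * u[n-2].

Time-shifting property: if X(z) = Z{x[n]}, then Z{x[n-d]} = z^(-d) * X(z)
X(z) = z/(z - 4/5) for x[n] = (4/5)^n * u[n]
Z{x[n-2]} = z^(-2) * z/(z - 4/5) = z^(-1)/(z - 4/5)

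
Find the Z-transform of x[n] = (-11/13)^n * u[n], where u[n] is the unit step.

The Z-transform of a^n * u[n] is z/(z-a) for |z| > |a|.
Here a = -11/13, so X(z) = z/(z - (-11/13)) = 13z/(13z + 11)
ROC: |z| > 11/13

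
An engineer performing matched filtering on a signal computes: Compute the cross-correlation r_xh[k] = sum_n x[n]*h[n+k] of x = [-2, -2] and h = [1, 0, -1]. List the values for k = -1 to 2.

Both sequences indexed from 0 and zero outside their support.
Lags with overlap: k = -1 to 2.
  r_xh[-1] = x[1]*h[0] = -2
  r_xh[0] = x[0]*h[0] + x[1]*h[1] = -2
  r_xh[1] = x[0]*h[1] + x[1]*h[2] = 2
  r_xh[2] = x[0]*h[2] = 2
r_xh = [-2, -2, 2, 2] (for k = -1, ..., 2)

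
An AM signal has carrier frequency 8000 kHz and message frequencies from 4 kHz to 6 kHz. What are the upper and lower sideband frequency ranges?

Upper sideband (USB) = fc + [fm_low, fm_high] = 8000 + [4, 6] = [8004, 8006] kHz
Lower sideband (LSB) = fc - [fm_high, fm_low] = 8000 - [6, 4] = [7994, 7996] kHz
Total occupied spectrum: 7994 kHz to 8006 kHz (plus carrier at 8000 kHz)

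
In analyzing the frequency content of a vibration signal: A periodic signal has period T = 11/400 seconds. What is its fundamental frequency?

The fundamental frequency is the reciprocal of the period.
f = 1/T = 1/(11/400) = 400/11 Hz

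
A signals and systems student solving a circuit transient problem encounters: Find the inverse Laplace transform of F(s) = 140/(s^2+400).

Standard pair: w/(s^2+w^2) <-> sin(wt)*u(t)
Recognize w^2 = 400, so w = 20; numerator 140 = 7*20.
f(t) = 7*sin(20t)*u(t)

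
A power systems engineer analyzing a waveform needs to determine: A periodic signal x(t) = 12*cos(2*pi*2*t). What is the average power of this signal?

Average power of A*cos(wt) is A^2/2.
P = 12^2 / 2 = 144/2 = 72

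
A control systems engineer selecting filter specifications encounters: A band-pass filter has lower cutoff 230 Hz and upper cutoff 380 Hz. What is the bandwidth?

Bandwidth = f_high - f_low
= 380 Hz - 230 Hz = 150 Hz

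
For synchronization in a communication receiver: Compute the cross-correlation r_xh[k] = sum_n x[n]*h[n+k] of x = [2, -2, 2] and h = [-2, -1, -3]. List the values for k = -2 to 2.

Both sequences indexed from 0 and zero outside their support.
Lags with overlap: k = -2 to 2.
  r_xh[-2] = x[2]*h[0] = -4
  r_xh[-1] = x[1]*h[0] + x[2]*h[1] = 2
  r_xh[0] = x[0]*h[0] + x[1]*h[1] + x[2]*h[2] = -8
  r_xh[1] = x[0]*h[1] + x[1]*h[2] = 4
  r_xh[2] = x[0]*h[2] = -6
r_xh = [-4, 2, -8, 4, -6] (for k = -2, ..., 2)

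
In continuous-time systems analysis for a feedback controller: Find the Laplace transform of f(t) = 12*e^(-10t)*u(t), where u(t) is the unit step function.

Standard Laplace transform pair:
e^(-at)*u(t) <-> 1/(s+a)
With a = 10: L{12*e^(-10t)*u(t)} = 12/(s+10), ROC: Re(s) > -10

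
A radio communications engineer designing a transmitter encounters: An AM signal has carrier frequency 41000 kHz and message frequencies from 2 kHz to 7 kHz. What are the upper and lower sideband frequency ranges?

Upper sideband (USB) = fc + [fm_low, fm_high] = 41000 + [2, 7] = [41002, 41007] kHz
Lower sideband (LSB) = fc - [fm_high, fm_low] = 41000 - [7, 2] = [40993, 40998] kHz
Total occupied spectrum: 40993 kHz to 41007 kHz (plus carrier at 41000 kHz)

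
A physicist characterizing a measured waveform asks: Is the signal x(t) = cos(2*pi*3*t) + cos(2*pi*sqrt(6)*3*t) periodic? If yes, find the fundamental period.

f1 = 3 Hz, f2 = 3*sqrt(6) Hz
Ratio f2/f1 = sqrt(6), which is irrational.
Since the frequency ratio is irrational, no common period exists.
The signal is not periodic.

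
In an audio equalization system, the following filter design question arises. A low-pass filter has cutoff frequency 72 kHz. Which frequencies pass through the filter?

A low-pass filter passes all frequencies below the cutoff frequency 72 kHz and attenuates higher frequencies.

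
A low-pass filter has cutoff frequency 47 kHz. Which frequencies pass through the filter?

A low-pass filter passes all frequencies below the cutoff frequency 47 kHz and attenuates higher frequencies.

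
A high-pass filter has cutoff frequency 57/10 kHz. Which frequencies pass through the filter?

A high-pass filter passes all frequencies above the cutoff frequency 57/10 kHz and attenuates lower frequencies.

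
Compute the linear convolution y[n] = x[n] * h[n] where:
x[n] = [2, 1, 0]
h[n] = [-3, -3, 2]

y[n] = sum_k x[k]*h[n-k]. Output length = len(x) + len(h) - 1 = 3 + 3 - 1 = 5.
y[0] = 2*-3 = -6
y[1] = 1*-3 + 2*-3 = -9
y[2] = 0*-3 + 1*-3 + 2*2 = 1
y[3] = 0*-3 + 1*2 = 2
y[4] = 0*2 = 0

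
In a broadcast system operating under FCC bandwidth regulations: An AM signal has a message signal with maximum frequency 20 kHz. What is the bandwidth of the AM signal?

In AM (double-sideband), the bandwidth is twice the message frequency.
BW = 2 * f_m = 2 * 20 kHz = 40 kHz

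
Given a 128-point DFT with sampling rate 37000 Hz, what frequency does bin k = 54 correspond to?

The frequency of DFT bin k is: f_k = k * f_s / N
f_54 = 54 * 37000 / 128 = 124875/8 Hz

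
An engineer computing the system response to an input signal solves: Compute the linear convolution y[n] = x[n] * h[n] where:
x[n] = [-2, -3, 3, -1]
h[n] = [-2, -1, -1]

y[n] = sum_k x[k]*h[n-k]. Output length = len(x) + len(h) - 1 = 4 + 3 - 1 = 6.
y[0] = -2*-2 = 4
y[1] = -3*-2 + -2*-1 = 8
y[2] = 3*-2 + -3*-1 + -2*-1 = -1
y[3] = -1*-2 + 3*-1 + -3*-1 = 2
y[4] = -1*-1 + 3*-1 = -2
y[5] = -1*-1 = 1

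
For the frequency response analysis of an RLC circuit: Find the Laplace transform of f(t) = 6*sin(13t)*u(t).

Standard pair: sin(wt)*u(t) <-> w/(s^2+w^2)
With w = 13: L{6*sin(13t)*u(t)} = 78/(s^2+169)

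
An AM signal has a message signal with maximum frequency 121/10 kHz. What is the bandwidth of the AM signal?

In AM (double-sideband), the bandwidth is twice the message frequency.
BW = 2 * f_m = 2 * 121/10 kHz = 121/5 kHz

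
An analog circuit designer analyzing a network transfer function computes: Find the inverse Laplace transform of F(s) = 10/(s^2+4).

Standard pair: w/(s^2+w^2) <-> sin(wt)*u(t)
Recognize w^2 = 4, so w = 2; numerator 10 = 5*2.
f(t) = 5*sin(2t)*u(t)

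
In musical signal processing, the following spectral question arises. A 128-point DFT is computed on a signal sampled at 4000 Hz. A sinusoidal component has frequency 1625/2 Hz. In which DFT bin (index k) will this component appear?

DFT frequency resolution = f_s/N = 4000/128 = 125/4 Hz
Bin index k = f_signal / resolution = 1625/2 / 125/4 = 26
The signal frequency 1625/2 Hz falls in DFT bin k = 26.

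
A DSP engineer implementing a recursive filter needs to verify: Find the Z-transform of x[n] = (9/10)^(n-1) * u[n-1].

Time-shifting property: if X(z) = Z{x[n]}, then Z{x[n-d]} = z^(-d) * X(z)
X(z) = z/(z - 9/10) for x[n] = (9/10)^n * u[n]
Z{x[n-1]} = z^(-1) * z/(z - 9/10) = 1/(z - 9/10)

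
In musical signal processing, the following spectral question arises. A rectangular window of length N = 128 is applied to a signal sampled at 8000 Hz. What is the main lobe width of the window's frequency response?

For a rectangular window of length N,
the main lobe width in frequency is 2*f_s/N.
= 2*8000/128 = 125 Hz
This determines the minimum frequency separation for resolving two sinusoids.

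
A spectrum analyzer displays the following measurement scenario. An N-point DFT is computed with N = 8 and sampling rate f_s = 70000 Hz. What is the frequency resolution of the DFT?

DFT frequency resolution = f_s / N
= 70000 / 8 = 8750 Hz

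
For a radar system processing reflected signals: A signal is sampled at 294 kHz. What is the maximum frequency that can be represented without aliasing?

The maximum frequency that can be represented without aliasing
is the Nyquist frequency: f_max = f_s / 2 = 294 kHz / 2 = 147 kHz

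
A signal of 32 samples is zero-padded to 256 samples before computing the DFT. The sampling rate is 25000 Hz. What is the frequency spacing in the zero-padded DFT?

Original DFT: N = 32, resolution = f_s/N = 25000/32 = 3125/4 Hz
Zero-padded DFT: N = 256, resolution = f_s/N = 25000/256 = 3125/32 Hz
Zero-padding interpolates the spectrum (finer frequency grid)
but does NOT improve the true spectral resolution (ability to resolve close frequencies).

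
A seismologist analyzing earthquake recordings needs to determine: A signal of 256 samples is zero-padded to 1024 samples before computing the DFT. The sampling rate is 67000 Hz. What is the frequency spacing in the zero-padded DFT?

Original DFT: N = 256, resolution = f_s/N = 67000/256 = 8375/32 Hz
Zero-padded DFT: N = 1024, resolution = f_s/N = 67000/1024 = 8375/128 Hz
Zero-padding interpolates the spectrum (finer frequency grid)
but does NOT improve the true spectral resolution (ability to resolve close frequencies).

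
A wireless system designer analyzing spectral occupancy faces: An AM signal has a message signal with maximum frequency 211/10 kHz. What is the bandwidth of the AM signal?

In AM (double-sideband), the bandwidth is twice the message frequency.
BW = 2 * f_m = 2 * 211/10 kHz = 211/5 kHz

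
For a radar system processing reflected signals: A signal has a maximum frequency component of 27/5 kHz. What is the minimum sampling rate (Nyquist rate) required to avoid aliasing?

By the Nyquist-Shannon sampling theorem,
the minimum sampling rate (Nyquist rate) must be at least 2 * f_max.
Nyquist rate = 2 * 27/5 kHz = 54/5 kHz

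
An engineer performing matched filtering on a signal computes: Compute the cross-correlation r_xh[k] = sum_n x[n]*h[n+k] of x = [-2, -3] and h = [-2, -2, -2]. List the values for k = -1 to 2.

Both sequences indexed from 0 and zero outside their support.
Lags with overlap: k = -1 to 2.
  r_xh[-1] = x[1]*h[0] = 6
  r_xh[0] = x[0]*h[0] + x[1]*h[1] = 10
  r_xh[1] = x[0]*h[1] + x[1]*h[2] = 10
  r_xh[2] = x[0]*h[2] = 4
r_xh = [6, 10, 10, 4] (for k = -1, ..., 2)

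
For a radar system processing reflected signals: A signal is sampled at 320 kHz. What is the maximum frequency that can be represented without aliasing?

The maximum frequency that can be represented without aliasing
is the Nyquist frequency: f_max = f_s / 2 = 320 kHz / 2 = 160 kHz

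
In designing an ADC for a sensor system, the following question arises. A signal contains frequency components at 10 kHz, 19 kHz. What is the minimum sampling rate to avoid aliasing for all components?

The highest frequency component is f_max = 19 kHz.
Nyquist rate = 2 * f_max = 2 * 19 kHz = 38 kHz.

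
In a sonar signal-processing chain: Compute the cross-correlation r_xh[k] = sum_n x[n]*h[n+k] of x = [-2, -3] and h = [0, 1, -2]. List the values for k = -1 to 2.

Both sequences indexed from 0 and zero outside their support.
Lags with overlap: k = -1 to 2.
  r_xh[-1] = x[1]*h[0] = 0
  r_xh[0] = x[0]*h[0] + x[1]*h[1] = -3
  r_xh[1] = x[0]*h[1] + x[1]*h[2] = 4
  r_xh[2] = x[0]*h[2] = 4
r_xh = [0, -3, 4, 4] (for k = -1, ..., 2)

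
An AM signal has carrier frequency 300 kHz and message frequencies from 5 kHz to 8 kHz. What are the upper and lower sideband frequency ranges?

Upper sideband (USB) = fc + [fm_low, fm_high] = 300 + [5, 8] = [305, 308] kHz
Lower sideband (LSB) = fc - [fm_high, fm_low] = 300 - [8, 5] = [292, 295] kHz
Total occupied spectrum: 292 kHz to 308 kHz (plus carrier at 300 kHz)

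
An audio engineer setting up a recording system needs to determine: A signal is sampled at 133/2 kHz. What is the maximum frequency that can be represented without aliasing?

The maximum frequency that can be represented without aliasing
is the Nyquist frequency: f_max = f_s / 2 = 133/2 kHz / 2 = 133/4 kHz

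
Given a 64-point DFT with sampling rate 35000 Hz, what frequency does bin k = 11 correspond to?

The frequency of DFT bin k is: f_k = k * f_s / N
f_11 = 11 * 35000 / 64 = 48125/8 Hz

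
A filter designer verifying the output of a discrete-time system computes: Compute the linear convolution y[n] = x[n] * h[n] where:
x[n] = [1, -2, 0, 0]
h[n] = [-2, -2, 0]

y[n] = sum_k x[k]*h[n-k]. Output length = len(x) + len(h) - 1 = 4 + 3 - 1 = 6.
y[0] = 1*-2 = -2
y[1] = -2*-2 + 1*-2 = 2
y[2] = 0*-2 + -2*-2 + 1*0 = 4
y[3] = 0*-2 + 0*-2 + -2*0 = 0
y[4] = 0*-2 + 0*0 = 0
y[5] = 0*0 = 0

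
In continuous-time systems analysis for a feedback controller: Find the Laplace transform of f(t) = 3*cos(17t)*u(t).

Standard pair: cos(wt)*u(t) <-> s/(s^2+w^2)
With w = 17: L{3*cos(17t)*u(t)} = 3s/(s^2+289)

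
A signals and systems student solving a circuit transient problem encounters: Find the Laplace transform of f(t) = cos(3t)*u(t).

Standard pair: cos(wt)*u(t) <-> s/(s^2+w^2)
With w = 3: L{cos(3t)*u(t)} = s/(s^2+9)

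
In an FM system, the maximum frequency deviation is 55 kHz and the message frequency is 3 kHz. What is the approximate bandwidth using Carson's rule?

Carson's rule: BW = 2*(delta_f + f_m)
= 2*(55 + 3) kHz = 116 kHz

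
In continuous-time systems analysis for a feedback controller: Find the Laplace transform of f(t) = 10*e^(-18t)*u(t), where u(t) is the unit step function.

Standard Laplace transform pair:
e^(-at)*u(t) <-> 1/(s+a)
With a = 18: L{10*e^(-18t)*u(t)} = 10/(s+18), ROC: Re(s) > -18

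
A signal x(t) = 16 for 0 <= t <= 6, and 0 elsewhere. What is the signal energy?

Energy = integral of |x(t)|^2 dt over the signal duration
= 16^2 * 6 = 256 * 6 = 1536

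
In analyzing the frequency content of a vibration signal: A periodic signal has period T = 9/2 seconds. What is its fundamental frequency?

The fundamental frequency is the reciprocal of the period.
f = 1/T = 1/(9/2) = 2/9 Hz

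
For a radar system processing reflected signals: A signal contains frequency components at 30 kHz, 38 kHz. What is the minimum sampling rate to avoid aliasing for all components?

The highest frequency component is f_max = 38 kHz.
Nyquist rate = 2 * f_max = 2 * 38 kHz = 76 kHz.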